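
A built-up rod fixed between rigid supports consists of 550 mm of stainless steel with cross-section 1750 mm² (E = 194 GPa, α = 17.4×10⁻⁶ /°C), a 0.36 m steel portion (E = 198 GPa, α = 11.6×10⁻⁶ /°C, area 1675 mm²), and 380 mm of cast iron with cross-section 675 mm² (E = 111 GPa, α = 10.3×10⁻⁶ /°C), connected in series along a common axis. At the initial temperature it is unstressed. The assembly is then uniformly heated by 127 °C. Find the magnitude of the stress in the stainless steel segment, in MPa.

σ ≈ 165 MPa (compressive)

With the walls removed the bar would change length by δ_free = Σ αᵢΔT Lᵢ = 17.4×10⁻⁶×127×550 + 11.6×10⁻⁶×127×360 + 10.3×10⁻⁶×127×380 = 2.243 mm.
Since the ends are fixed, an axial force P builds up, equal in every segment, with P · Σ Lᵢ/(AᵢEᵢ) = δ_free.
The series flexibility is Σ Lᵢ/(AᵢEᵢ) = 550/(1750×194×10³) + 360/(1675×198×10³) + 380/(675×111×10³) = 7.777×10⁻⁶ mm/N.
P = 2.243 / 7.777×10⁻⁶ = 288400 N = 288.4 kN, compressive.
σ_{stainless steel} = P / A = 288400 / 1750 = 164.8 MPa.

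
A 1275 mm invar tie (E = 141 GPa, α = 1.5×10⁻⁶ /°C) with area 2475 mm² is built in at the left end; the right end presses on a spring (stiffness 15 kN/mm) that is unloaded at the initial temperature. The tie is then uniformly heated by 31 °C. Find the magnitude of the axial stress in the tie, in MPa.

The unrestrained thermal change is αΔT L = 1.5×10⁻⁶ × 31 × 1275 = 0.05929 mm.
Let P be the compressive force at the spring. The tie shortens elastically by PL/(AE) and the spring compresses by P/k; together these equal δ_free.
P [ L/(AE) + 1/k ] = δ_free → P [ 1275/(2475×141×10³) + 1/(15×10³) ] = 0.05929.
P = 0.05929 / 7.032×10⁻⁵ = 843.1 N.
σ = P/A = 843.1/2475 = 0.3406 MPa.

σ ≈ 0.341 MPa (compressive)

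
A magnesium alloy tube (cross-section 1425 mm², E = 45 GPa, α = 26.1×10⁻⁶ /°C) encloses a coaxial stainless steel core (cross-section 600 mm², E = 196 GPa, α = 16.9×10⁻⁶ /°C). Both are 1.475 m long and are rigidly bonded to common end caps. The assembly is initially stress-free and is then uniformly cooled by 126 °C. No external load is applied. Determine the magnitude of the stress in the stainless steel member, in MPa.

The magnesium alloy has the larger α, so on cooling it would change length more than the stainless steel if both were free. The rigid plates force a common final length, so the magnesium alloy is put into tension and the stainless steel into compression, with equal and opposite forces P (no external load).
Equating the net (thermal + elastic) strains gives |α₁ − α₂|·ΔT = P·[1/(A₁E₁) + 1/(A₂E₂)].
|α₁ − α₂|·ΔT = 9.2×10⁻⁶ × 126 = 0.001159.
1/(A₁E₁) + 1/(A₂E₂) = 1/(1425×45×10³) + 1/(600×196×10³) = 2.41×10⁻⁸ N⁻¹.
P = 0.001159 / 2.41×10⁻⁸ = 48100 N = 48.1 kN.
σ_{stainless steel} = P/A₂ = 48100/600 = 80.17 MPa, compressive.

σ ≈ 80.2 MPa (compressive)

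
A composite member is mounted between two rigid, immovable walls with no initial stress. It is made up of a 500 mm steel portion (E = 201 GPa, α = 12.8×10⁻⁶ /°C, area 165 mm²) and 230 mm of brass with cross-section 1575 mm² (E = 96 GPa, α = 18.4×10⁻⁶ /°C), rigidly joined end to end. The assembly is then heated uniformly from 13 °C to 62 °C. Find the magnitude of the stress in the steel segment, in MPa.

σ ≈ 190 MPa (compressive)

If the supports were absent, the total length change would be Σ αᵢΔT Lᵢ = 12.8×10⁻⁶×49×500 + 18.4×10⁻⁶×49×230 = 0.521 mm.
Since the ends are fixed, an axial force P builds up, equal in every segment, with P · Σ Lᵢ/(AᵢEᵢ) = δ_free.
Σ Lᵢ/(AᵢEᵢ) = 500/(165×201×10³) + 230/(1575×96×10³) = 1.66×10⁻⁵ mm/N.
P = 0.521 / 1.66×10⁻⁵ = 31390 N = 31.39 kN, compressive.
σ_{steel} = P / A = 31390 / 165 = 190.2 MPa.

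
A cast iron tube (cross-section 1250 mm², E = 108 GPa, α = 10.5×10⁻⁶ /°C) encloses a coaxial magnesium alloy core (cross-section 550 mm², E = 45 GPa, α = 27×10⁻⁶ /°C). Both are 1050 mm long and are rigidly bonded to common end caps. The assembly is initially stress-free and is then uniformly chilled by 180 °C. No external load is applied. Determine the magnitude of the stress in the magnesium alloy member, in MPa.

Equilibrium of a rigid end plate with no external load gives equal and opposite internal forces ±P in the two members. Since α_{magnesium alloy} > α_{cast iron}, cooling drives the magnesium alloy into tension and the cast iron into compression.
Equating the net (thermal + elastic) strains gives |α₁ − α₂|·ΔT = P·[1/(A₁E₁) + 1/(A₂E₂)].
|α₁ − α₂|·ΔT = 16.5×10⁻⁶ × 180 = 0.00297.
1/(A₁E₁) + 1/(A₂E₂) = 1/(1250×108×10³) + 1/(550×45×10³) = 4.781×10⁻⁸ N⁻¹.
P = 0.00297 / 4.781×10⁻⁸ = 62120 N = 62.12 kN.
σ_{magnesium alloy} = P/A₂ = 62120/550 = 112.9 MPa, tensile.

σ ≈ 113 MPa (tensile)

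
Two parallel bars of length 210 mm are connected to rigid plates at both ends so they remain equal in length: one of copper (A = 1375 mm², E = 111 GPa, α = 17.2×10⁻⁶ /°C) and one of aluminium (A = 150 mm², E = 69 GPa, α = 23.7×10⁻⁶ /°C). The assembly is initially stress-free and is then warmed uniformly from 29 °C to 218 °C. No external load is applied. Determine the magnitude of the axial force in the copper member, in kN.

The aluminium has the larger α, so on heating it would change length more than the copper if both were free. The rigid plates force a common final length, so the aluminium is put into compression and the copper into tension, with equal and opposite forces P (no external load).
Compatibility of the two members (thermal + elastic change equal): (α₁ − α₂)ΔT = P·[1/(A₁E₁) + 1/(A₂E₂)].
|α₁ − α₂|·ΔT = 6.5×10⁻⁶ × 189 = 0.001228.
1/(A₁E₁) + 1/(A₂E₂) = 1/(1375×111×10³) + 1/(150×69×10³) = 1.032×10⁻⁷ N⁻¹.
P = 0.001228 / 1.032×10⁻⁷ = 11910 N = 11.91 kN.

P ≈ 11.9 kN (tensile in the copper)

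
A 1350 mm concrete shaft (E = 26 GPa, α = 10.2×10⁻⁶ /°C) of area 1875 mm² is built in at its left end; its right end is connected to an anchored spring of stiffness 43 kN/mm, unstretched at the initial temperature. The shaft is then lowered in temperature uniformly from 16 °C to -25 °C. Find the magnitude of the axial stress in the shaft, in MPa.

Free thermal contraction: δ_free = αΔT L = 10.2×10⁻⁶ × 41 × 1350 = 0.5646 mm.
Let P be the tensile force in the spring. The shaft extends elastically by PL/(AE) and the spring stretches by P/k; together these equal δ_free.
P [ L/(AE) + 1/k ] = δ_free → P [ 1350/(1875×26×10³) + 1/(43×10³) ] = 0.5646.
P = 0.5646 / 5.095×10⁻⁵ = 11080 N.
σ = P/A = 11080/1875 = 5.91 MPa.

σ ≈ 5.91 MPa (tensile)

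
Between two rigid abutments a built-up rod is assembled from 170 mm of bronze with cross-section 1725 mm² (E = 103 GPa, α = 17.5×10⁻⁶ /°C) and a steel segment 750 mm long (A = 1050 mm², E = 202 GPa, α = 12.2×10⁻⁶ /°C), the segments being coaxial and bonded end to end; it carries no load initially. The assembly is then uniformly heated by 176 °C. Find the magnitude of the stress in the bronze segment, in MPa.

If the supports were absent, the total length change would be Σ αᵢΔT Lᵢ = 17.5×10⁻⁶×176×170 + 12.2×10⁻⁶×176×750 = 2.134 mm.
The rigid supports impose zero overall length change; the single axial force P common to all segments must satisfy P Σ Lᵢ/(AᵢEᵢ) = δ_free.
The series flexibility is Σ Lᵢ/(AᵢEᵢ) = 170/(1725×103×10³) + 750/(1050×202×10³) = 4.493×10⁻⁶ mm/N.
So P = 2.134 / 4.493×10⁻⁶ = 475 kN, compressive.
σ_{bronze} = P / A = 475000 / 1725 = 275.3 MPa.

σ ≈ 275 MPa (compressive)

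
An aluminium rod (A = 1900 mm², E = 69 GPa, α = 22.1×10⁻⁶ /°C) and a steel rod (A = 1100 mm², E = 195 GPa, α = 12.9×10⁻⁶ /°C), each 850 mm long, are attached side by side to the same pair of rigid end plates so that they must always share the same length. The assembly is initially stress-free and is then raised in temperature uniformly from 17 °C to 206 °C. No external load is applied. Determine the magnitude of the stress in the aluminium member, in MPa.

The aluminium has the larger α, so on heating it would change length more than the steel if both were free. The rigid plates force a common final length, so the aluminium is put into compression and the steel into tension, with equal and opposite forces P (no external load).
Compatibility of the two members (thermal + elastic change equal): (α₁ − α₂)ΔT = P·[1/(A₁E₁) + 1/(A₂E₂)].
|α₁ − α₂|·ΔT = 9.2×10⁻⁶ × 189 = 0.001739.
1/(A₁E₁) + 1/(A₂E₂) = 1/(1900×69×10³) + 1/(1100×195×10³) = 1.229×10⁻⁸ N⁻¹.
So P = 0.001739 / 1.229×10⁻⁸ = 141.5 kN.
σ_{aluminium} = P/A₁ = 141500/1900 = 74.47 MPa, compressive.

σ ≈ 74.5 MPa (compressive)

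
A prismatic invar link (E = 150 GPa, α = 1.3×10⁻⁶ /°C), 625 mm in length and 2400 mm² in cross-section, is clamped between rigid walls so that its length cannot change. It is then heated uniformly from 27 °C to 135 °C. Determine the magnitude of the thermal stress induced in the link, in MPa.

Because both ends are immovable the net strain is zero, and the suppressed thermal strain is αΔT = 1.3×10⁻⁶ × 108 = 140.4×10⁻⁶.
σ = EαΔT = 150×10³ × 1.3×10⁻⁶ × 108 = 21.06 MPa (compressive; the link is trying to expand).

σ ≈ 21.1 MPa (compressive)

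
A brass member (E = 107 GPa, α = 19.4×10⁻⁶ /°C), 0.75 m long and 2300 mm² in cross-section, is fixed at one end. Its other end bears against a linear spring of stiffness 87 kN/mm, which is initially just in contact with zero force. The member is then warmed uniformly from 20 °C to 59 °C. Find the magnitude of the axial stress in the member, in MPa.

If the spring were absent the member would lengthen by αΔT L = 19.4×10⁻⁶ × 39 × 750 = 0.5674 mm.
Let P be the compressive force at the spring. The member shortens elastically by PL/(AE) and the spring compresses by P/k; together these equal δ_free.
P [ L/(AE) + 1/k ] = δ_free → P [ 750/(2300×107×10³) + 1/(87×10³) ] = 0.5674.
P = 0.5674 / 1.454×10⁻⁵ = 39020 N.
σ = P/A = 39020/2300 = 16.97 MPa.

σ ≈ 17 MPa (compressive)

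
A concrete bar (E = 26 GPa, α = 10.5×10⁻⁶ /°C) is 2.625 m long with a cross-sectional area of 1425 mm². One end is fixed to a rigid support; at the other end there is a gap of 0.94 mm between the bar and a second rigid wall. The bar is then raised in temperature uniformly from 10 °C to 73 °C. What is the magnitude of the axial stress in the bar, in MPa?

σ ≈ 7.89 MPa (compressive)

Unrestrained expansion: δ_free = αΔT L = 10.5×10⁻⁶ × 63 × 2625 = 1.736 mm.
The gap closes (δ_free > 0.94 mm) and the wall then resists a further 1.736 − 0.94 = 0.7964 mm of expansion.
So σ = E(δ_free − g)/L = 26×10³ × 0.7964/2625 = 7.889 MPa.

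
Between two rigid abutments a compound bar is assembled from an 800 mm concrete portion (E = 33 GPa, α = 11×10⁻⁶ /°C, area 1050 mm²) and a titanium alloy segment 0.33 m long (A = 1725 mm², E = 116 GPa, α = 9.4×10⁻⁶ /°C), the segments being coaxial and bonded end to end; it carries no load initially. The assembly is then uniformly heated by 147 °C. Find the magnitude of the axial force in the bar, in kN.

P ≈ 70.7 kN (compressive)

If the supports were absent, the total length change would be Σ αᵢΔT Lᵢ = 11×10⁻⁶×147×800 + 9.4×10⁻⁶×147×330 = 1.75 mm.
The rigid supports impose zero overall length change; the single axial force P common to all segments must satisfy P Σ Lᵢ/(AᵢEᵢ) = δ_free.
The series flexibility is Σ Lᵢ/(AᵢEᵢ) = 800/(1050×33×10³) + 330/(1725×116×10³) = 2.474×10⁻⁵ mm/N.
So P = 1.75 / 2.474×10⁻⁵ = 70.73 kN, compressive.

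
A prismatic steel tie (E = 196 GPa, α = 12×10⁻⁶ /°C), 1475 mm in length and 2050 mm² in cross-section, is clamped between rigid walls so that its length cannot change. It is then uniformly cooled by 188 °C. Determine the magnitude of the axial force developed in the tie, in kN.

P ≈ 906 kN (tensile)

Full restraint means ε = 0, so the stress is σ = EαΔT = 196×10³ × 12×10⁻⁶ × 188 = 442.2 MPa.
Then P = σA = 442.2 × 2050 mm² = 906.5 kN, tensile.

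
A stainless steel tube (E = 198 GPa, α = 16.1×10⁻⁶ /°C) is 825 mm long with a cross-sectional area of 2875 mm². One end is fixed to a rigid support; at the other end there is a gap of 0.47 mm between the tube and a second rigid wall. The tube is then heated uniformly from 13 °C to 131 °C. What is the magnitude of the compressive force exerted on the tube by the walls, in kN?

P ≈ 757 kN

Unrestrained expansion: δ_free = αΔT L = 16.1×10⁻⁶ × 118 × 825 = 1.567 mm.
After closing the 0.47 mm clearance, 1.567 − 0.47 = 1.097 mm of expansion remains to be suppressed by the wall.
Compatibility: PL/(AE) = 1.097 mm, so σ = P/A = E × (1.097/825) = 263.4 MPa.
Force on the wall = σA = 263.4 × 2875 mm² = 757.2 kN.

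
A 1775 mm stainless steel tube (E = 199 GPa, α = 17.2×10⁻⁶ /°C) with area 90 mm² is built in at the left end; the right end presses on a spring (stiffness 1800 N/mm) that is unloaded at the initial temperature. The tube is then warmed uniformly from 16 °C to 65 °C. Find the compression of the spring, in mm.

The unrestrained thermal change is αΔT L = 17.2×10⁻⁶ × 49 × 1775 = 1.496 mm.
With a force P in the spring, the elastic change of the tube is PL/(AE) and that of the spring is P/k; compatibility requires their sum to equal δ_free.
So P = δ_free / [L/(AE) + 1/k] = 1.496 / [ 1775/(90×199×10³) + 1/(1800) ].
P = 1.496 / 0.0006547 = 2285 N.
Spring compression = P/k = 2285/(1800) = 1.27 mm.

δ ≈ 1.27 mm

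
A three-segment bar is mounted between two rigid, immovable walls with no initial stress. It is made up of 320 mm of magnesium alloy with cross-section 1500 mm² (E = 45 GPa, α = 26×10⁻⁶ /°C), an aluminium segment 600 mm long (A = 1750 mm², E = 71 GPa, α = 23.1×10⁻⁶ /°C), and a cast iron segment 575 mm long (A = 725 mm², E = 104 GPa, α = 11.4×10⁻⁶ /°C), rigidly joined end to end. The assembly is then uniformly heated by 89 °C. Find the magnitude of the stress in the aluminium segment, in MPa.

σ ≈ 85 MPa (compressive)

Free thermal expansion of the whole bar: Σ αᵢΔT Lᵢ = 26×10⁻⁶×89×320 + 23.1×10⁻⁶×89×600 + 11.4×10⁻⁶×89×575 = 2.557 mm.
Since the ends are fixed, an axial force P builds up, equal in every segment, with P · Σ Lᵢ/(AᵢEᵢ) = δ_free.
The series flexibility is Σ Lᵢ/(AᵢEᵢ) = 320/(1500×45×10³) + 600/(1750×71×10³) + 575/(725×104×10³) = 1.72×10⁻⁵ mm/N.
P = 2.557 / 1.72×10⁻⁵ = 148700 N = 148.7 kN, compressive.
σ_{aluminium} = P / A = 148700 / 1750 = 84.99 MPa.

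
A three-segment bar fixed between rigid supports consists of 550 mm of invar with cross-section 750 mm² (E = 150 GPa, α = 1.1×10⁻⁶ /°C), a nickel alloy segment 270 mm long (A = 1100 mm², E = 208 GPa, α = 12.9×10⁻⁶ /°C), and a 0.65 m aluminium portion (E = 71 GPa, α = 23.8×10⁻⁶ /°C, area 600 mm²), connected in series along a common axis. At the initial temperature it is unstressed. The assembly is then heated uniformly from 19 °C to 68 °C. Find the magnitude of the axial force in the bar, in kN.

Free thermal expansion of the whole bar: Σ αᵢΔT Lᵢ = 1.1×10⁻⁶×49×550 + 12.9×10⁻⁶×49×270 + 23.8×10⁻⁶×49×650 = 0.9583 mm.
The walls prevent any net length change, so an axial force P (same in every segment) develops. Compatibility: P · Σ Lᵢ/(AᵢEᵢ) = δ_free.
The series flexibility is Σ Lᵢ/(AᵢEᵢ) = 550/(750×150×10³) + 270/(1100×208×10³) + 650/(600×71×10³) = 2.133×10⁻⁵ mm/N.
P = 0.9583 / 2.133×10⁻⁵ = 44940 N = 44.94 kN, compressive.

P ≈ 44.9 kN (compressive)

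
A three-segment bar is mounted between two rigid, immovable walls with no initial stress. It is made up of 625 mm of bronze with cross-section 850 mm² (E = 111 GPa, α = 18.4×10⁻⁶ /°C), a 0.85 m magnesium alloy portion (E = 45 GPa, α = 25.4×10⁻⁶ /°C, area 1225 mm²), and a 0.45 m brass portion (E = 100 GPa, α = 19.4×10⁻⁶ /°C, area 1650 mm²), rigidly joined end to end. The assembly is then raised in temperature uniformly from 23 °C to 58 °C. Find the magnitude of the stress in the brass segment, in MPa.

σ ≈ 35.8 MPa (compressive)

If the supports were absent, the total length change would be Σ αᵢΔT Lᵢ = 18.4×10⁻⁶×35×625 + 25.4×10⁻⁶×35×850 + 19.4×10⁻⁶×35×450 = 1.464 mm.
Since the ends are fixed, an axial force P builds up, equal in every segment, with P · Σ Lᵢ/(AᵢEᵢ) = δ_free.
Σ Lᵢ/(AᵢEᵢ) = 625/(850×111×10³) + 850/(1225×45×10³) + 450/(1650×100×10³) = 2.477×10⁻⁵ mm/N.
P = 1.464 / 2.477×10⁻⁵ = 59090 N = 59.09 kN, compressive.
σ_{brass} = P / A = 59090 / 1650 = 35.81 MPa.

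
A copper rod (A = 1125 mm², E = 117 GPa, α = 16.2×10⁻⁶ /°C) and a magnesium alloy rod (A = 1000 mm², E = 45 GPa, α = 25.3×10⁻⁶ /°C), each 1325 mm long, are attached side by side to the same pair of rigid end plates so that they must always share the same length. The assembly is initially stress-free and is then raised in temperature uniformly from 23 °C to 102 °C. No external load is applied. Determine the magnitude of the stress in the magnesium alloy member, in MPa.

σ ≈ 24.1 MPa (compressive)

Both members must finish at the same length. With the larger α, the magnesium alloy tends to over-expand; the plates restrain it, putting the magnesium alloy in compression and the copper in tension. With no external load the two internal forces are equal and opposite, magnitude P.
Compatibility of the two members (thermal + elastic change equal): (α₁ − α₂)ΔT = P·[1/(A₁E₁) + 1/(A₂E₂)].
|α₁ − α₂|·ΔT = 9.1×10⁻⁶ × 79 = 0.0007189.
1/(A₁E₁) + 1/(A₂E₂) = 1/(1125×117×10³) + 1/(1000×45×10³) = 2.982×10⁻⁸ N⁻¹.
So P = 0.0007189 / 2.982×10⁻⁸ = 24.11 kN.
σ_{magnesium alloy} = P/A₂ = 24110/1000 = 24.11 MPa, compressive.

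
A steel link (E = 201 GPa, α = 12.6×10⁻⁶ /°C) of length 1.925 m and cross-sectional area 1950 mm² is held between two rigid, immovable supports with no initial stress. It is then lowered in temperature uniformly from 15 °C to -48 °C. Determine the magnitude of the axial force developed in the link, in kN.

The ends cannot move, so σ = EαΔT = 201×10³ × 12.6×10⁻⁶ × 63 = 159.6 MPa.
Then P = σA = 159.6 × 1950 mm² = 311.1 kN, tensile.

P ≈ 311 kN (tensile)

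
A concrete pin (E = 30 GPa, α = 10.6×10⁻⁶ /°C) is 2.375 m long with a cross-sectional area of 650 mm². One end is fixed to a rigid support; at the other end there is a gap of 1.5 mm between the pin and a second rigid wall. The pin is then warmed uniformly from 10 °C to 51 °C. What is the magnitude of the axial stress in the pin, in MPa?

σ ≈ 0 MPa

Unrestrained expansion: δ_free = αΔT L = 10.6×10⁻⁶ × 41 × 2375 = 1.032 mm.
Since δ_free = 1.03 mm is less than the 1.5 mm gap, the pin never touches the wall. No axial force develops.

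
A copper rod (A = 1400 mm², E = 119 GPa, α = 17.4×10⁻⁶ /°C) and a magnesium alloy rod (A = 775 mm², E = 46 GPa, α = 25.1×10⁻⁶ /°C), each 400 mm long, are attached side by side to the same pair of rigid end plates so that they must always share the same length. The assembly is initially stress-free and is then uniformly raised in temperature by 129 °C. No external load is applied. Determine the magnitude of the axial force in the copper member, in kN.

Both members must finish at the same length. With the larger α, the magnesium alloy tends to over-expand; the plates restrain it, putting the magnesium alloy in compression and the copper in tension. With no external load the two internal forces are equal and opposite, magnitude P.
Equating the net (thermal + elastic) strains gives |α₁ − α₂|·ΔT = P·[1/(A₁E₁) + 1/(A₂E₂)].
|α₁ − α₂|·ΔT = 7.7×10⁻⁶ × 129 = 0.0009933.
1/(A₁E₁) + 1/(A₂E₂) = 1/(1400×119×10³) + 1/(775×46×10³) = 3.405×10⁻⁸ N⁻¹.
P = 0.0009933 / 3.405×10⁻⁸ = 29170 N = 29.17 kN.

P ≈ 29.2 kN (tensile in the copper)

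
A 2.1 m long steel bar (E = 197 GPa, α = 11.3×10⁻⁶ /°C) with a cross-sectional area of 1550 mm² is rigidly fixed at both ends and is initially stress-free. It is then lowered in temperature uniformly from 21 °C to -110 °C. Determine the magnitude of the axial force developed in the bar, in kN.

P ≈ 452 kN (tensile)

The ends cannot move, so σ = EαΔT = 197×10³ × 11.3×10⁻⁶ × 131 = 291.6 MPa.
Then P = σA = 291.6 × 1550 mm² = 452 kN, tensile.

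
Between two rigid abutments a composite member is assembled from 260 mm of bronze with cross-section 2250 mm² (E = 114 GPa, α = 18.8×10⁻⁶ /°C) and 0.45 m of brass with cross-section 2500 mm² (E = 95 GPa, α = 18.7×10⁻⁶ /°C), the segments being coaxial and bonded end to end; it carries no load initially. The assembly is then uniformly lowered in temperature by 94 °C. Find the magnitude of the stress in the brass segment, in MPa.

σ ≈ 172 MPa (tensile)

If the supports were absent, the total length change would be Σ αᵢΔT Lᵢ = 18.8×10⁻⁶×94×260 + 18.7×10⁻⁶×94×450 = 1.25 mm.
Since the ends are fixed, an axial force P builds up, equal in every segment, with P · Σ Lᵢ/(AᵢEᵢ) = δ_free.
Σ Lᵢ/(AᵢEᵢ) = 260/(2250×114×10³) + 450/(2500×95×10³) = 2.908×10⁻⁶ mm/N.
P = 1.25 / 2.908×10⁻⁶ = 430000 N = 430 kN, tensile.
σ_{brass} = P / A = 430000 / 2500 = 172 MPa.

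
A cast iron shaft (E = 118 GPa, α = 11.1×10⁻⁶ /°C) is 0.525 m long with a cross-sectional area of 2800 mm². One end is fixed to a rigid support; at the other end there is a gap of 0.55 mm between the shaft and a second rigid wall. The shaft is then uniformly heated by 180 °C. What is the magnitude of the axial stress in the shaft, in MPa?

If the wall were absent the shaft would grow by αΔT L = 11.1×10⁻⁶ × 180 × 525 = 1.049 mm.
The gap closes (δ_free > 0.55 mm) and the wall then resists a further 1.049 − 0.55 = 0.4989 mm of expansion.
That suppressed elongation corresponds to σ = E·Δ/L = 118×10³ × 0.4989/525 = 112.1 MPa.

σ ≈ 112 MPa (compressive)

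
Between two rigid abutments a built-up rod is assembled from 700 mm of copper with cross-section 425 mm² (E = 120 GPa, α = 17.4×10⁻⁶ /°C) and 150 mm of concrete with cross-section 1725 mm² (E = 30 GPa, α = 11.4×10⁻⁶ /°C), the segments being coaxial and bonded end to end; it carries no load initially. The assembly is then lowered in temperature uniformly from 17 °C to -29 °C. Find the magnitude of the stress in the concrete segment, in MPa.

If the supports were absent, the total length change would be Σ αᵢΔT Lᵢ = 17.4×10⁻⁶×46×700 + 11.4×10⁻⁶×46×150 = 0.6389 mm.
The rigid supports impose zero overall length change; the single axial force P common to all segments must satisfy P Σ Lᵢ/(AᵢEᵢ) = δ_free.
Σ Lᵢ/(AᵢEᵢ) = 700/(425×120×10³) + 150/(1725×30×10³) = 1.662×10⁻⁵ mm/N.
So P = 0.6389 / 1.662×10⁻⁵ = 38.43 kN, tensile.
σ_{concrete} = P / A = 38430 / 1725 = 22.28 MPa.

σ ≈ 22.3 MPa (tensile)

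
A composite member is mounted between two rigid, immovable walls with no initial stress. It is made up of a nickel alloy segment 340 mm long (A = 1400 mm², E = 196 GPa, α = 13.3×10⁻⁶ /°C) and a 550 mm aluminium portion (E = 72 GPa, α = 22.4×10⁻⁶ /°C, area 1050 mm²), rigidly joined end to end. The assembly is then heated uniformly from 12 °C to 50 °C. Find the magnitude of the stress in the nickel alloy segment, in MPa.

Free thermal expansion of the whole bar: Σ αᵢΔT Lᵢ = 13.3×10⁻⁶×38×340 + 22.4×10⁻⁶×38×550 = 0.64 mm.
The rigid supports impose zero overall length change; the single axial force P common to all segments must satisfy P Σ Lᵢ/(AᵢEᵢ) = δ_free.
The series flexibility is Σ Lᵢ/(AᵢEᵢ) = 340/(1400×196×10³) + 550/(1050×72×10³) = 8.514×10⁻⁶ mm/N.
So P = 0.64 / 8.514×10⁻⁶ = 75.17 kN, compressive.
σ_{nickel alloy} = P / A = 75170 / 1400 = 53.69 MPa.

σ ≈ 53.7 MPa (compressive)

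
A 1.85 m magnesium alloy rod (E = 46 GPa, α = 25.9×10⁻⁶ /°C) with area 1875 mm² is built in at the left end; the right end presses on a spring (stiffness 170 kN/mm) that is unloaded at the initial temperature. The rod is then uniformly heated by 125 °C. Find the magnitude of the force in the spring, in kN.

P ≈ 219 kN

The unrestrained thermal change is αΔT L = 25.9×10⁻⁶ × 125 × 1850 = 5.989 mm.
Let P be the compressive force at the spring. The rod shortens elastically by PL/(AE) and the spring compresses by P/k; together these equal δ_free.
So P = δ_free / [L/(AE) + 1/k] = 5.989 / [ 1850/(1875×46×10³) + 1/(170×10³) ].
P = 5.989 / 2.733×10⁻⁵ = 219100 N.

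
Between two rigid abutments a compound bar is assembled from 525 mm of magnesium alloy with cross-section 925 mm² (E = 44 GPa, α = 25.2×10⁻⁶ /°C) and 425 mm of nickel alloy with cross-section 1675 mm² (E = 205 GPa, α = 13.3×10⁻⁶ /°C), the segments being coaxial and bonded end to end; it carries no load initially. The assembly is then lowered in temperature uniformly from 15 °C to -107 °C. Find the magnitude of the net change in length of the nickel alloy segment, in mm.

With the walls removed the bar would change length by δ_free = Σ αᵢΔT Lᵢ = 25.2×10⁻⁶×122×525 + 13.3×10⁻⁶×122×425 = 2.304 mm.
The rigid supports impose zero overall length change; the single axial force P common to all segments must satisfy P Σ Lᵢ/(AᵢEᵢ) = δ_free.
The series flexibility is Σ Lᵢ/(AᵢEᵢ) = 525/(925×44×10³) + 425/(1675×205×10³) = 1.414×10⁻⁵ mm/N.
So P = 2.304 / 1.414×10⁻⁵ = 163 kN, tensile.
For the nickel alloy segment, free thermal change = 13.3×10⁻⁶×122×425 = 0.6896 mm and elastic change from P = 163000×425/(1675×205×10³) = 0.2017 mm; these oppose, so the net change is 0.488 mm (segment shortens).

|ΔL| ≈ 0.488 mm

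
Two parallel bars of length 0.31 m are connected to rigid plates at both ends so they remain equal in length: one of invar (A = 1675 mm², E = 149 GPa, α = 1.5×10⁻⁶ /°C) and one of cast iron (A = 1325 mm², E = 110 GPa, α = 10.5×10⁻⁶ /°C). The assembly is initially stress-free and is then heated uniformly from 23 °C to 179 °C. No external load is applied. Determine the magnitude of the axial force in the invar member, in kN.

P ≈ 129 kN (tensile in the invar)

Equilibrium of a rigid end plate with no external load gives equal and opposite internal forces ±P in the two members. Since α_{cast iron} > α_{invar}, heating drives the cast iron into compression and the invar into tension.
Setting the final lengths equal and cancelling L: (α₁ − α₂)ΔT = P/(A₁E₁) + P/(A₂E₂).
|α₁ − α₂|·ΔT = 9×10⁻⁶ × 156 = 0.001404.
1/(A₁E₁) + 1/(A₂E₂) = 1/(1675×149×10³) + 1/(1325×110×10³) = 1.087×10⁻⁸ N⁻¹.
So P = 0.001404 / 1.087×10⁻⁸ = 129.2 kN.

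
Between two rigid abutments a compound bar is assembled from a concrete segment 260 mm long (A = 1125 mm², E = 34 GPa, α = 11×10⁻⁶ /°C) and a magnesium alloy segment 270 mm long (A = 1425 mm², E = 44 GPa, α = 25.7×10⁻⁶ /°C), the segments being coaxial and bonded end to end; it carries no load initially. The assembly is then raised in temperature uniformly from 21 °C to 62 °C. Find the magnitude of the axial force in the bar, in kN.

P ≈ 36.2 kN (compressive)

Free thermal expansion of the whole bar: Σ αᵢΔT Lᵢ = 11×10⁻⁶×41×260 + 25.7×10⁻⁶×41×270 = 0.4018 mm.
Since the ends are fixed, an axial force P builds up, equal in every segment, with P · Σ Lᵢ/(AᵢEᵢ) = δ_free.
The series flexibility is Σ Lᵢ/(AᵢEᵢ) = 260/(1125×34×10³) + 270/(1425×44×10³) = 1.11×10⁻⁵ mm/N.
P = 0.4018 / 1.11×10⁻⁵ = 36180 N = 36.18 kN, compressive.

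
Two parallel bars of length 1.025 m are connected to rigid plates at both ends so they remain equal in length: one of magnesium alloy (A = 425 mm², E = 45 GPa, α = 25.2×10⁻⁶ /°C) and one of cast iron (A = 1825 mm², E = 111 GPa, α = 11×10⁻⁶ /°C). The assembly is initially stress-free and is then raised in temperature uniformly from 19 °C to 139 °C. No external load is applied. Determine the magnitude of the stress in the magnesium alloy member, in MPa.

σ ≈ 70.1 MPa (compressive)

Both members must finish at the same length. With the larger α, the magnesium alloy tends to over-expand; the plates restrain it, putting the magnesium alloy in compression and the cast iron in tension. With no external load the two internal forces are equal and opposite, magnitude P.
Compatibility of the two members (thermal + elastic change equal): (α₁ − α₂)ΔT = P·[1/(A₁E₁) + 1/(A₂E₂)].
|α₁ − α₂|·ΔT = 14.2×10⁻⁶ × 120 = 0.001704.
1/(A₁E₁) + 1/(A₂E₂) = 1/(425×45×10³) + 1/(1825×111×10³) = 5.722×10⁻⁸ N⁻¹.
P = 0.001704 / 5.722×10⁻⁸ = 29780 N = 29.78 kN.
σ_{magnesium alloy} = P/A₁ = 29780/425 = 70.07 MPa, compressive.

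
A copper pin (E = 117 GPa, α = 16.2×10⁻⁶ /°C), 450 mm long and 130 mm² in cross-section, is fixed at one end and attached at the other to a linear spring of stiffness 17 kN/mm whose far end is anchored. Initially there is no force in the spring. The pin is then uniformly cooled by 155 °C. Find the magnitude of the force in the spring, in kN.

Free thermal contraction: δ_free = αΔT L = 16.2×10⁻⁶ × 155 × 450 = 1.13 mm.
Let P be the tensile force in the spring. The pin extends elastically by PL/(AE) and the spring stretches by P/k; together these equal δ_free.
So P = δ_free / [L/(AE) + 1/k] = 1.13 / [ 450/(130×117×10³) + 1/(17×10³) ].
P = 1.13 / 8.841×10⁻⁵ = 12780 N.

P ≈ 12.8 kN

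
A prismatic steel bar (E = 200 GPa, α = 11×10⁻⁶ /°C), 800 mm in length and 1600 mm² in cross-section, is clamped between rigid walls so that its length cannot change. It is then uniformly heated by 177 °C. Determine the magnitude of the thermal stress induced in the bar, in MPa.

σ ≈ 389 MPa (compressive)

The supports are rigid, so the total axial strain is zero. The restrained thermal strain is ε = αΔT = 11×10⁻⁶ × 177 = 1947×10⁻⁶.
Hence σ = E·αΔT = 200×10³ × 1947×10⁻⁶ = 389.4 MPa, compressive.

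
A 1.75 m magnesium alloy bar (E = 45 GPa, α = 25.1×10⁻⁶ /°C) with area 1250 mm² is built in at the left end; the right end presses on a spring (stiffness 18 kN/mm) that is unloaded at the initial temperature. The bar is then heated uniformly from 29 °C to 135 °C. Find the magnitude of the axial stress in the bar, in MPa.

Free thermal expansion: δ_free = αΔT L = 25.1×10⁻⁶ × 106 × 1750 = 4.656 mm.
Let P be the compressive force at the spring. The bar shortens elastically by PL/(AE) and the spring compresses by P/k; together these equal δ_free.
P [ L/(AE) + 1/k ] = δ_free → P [ 1750/(1250×45×10³) + 1/(18×10³) ] = 4.656.
P = 4.656 / 8.667×10⁻⁵ = 53720 N.
σ = P/A = 53720/1250 = 42.98 MPa.

σ ≈ 43 MPa (compressive)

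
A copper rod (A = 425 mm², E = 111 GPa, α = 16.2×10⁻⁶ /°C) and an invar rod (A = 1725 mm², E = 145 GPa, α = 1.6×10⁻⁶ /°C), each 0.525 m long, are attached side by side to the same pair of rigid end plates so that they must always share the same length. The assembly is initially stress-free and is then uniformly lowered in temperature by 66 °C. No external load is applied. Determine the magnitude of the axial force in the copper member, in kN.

The copper has the larger α, so on cooling it would change length more than the invar if both were free. The rigid plates force a common final length, so the copper is put into tension and the invar into compression, with equal and opposite forces P (no external load).
Compatibility of the two members (thermal + elastic change equal): (α₁ − α₂)ΔT = P·[1/(A₁E₁) + 1/(A₂E₂)].
|α₁ − α₂|·ΔT = 14.6×10⁻⁶ × 66 = 0.0009636.
1/(A₁E₁) + 1/(A₂E₂) = 1/(425×111×10³) + 1/(1725×145×10³) = 2.52×10⁻⁸ N⁻¹.
So P = 0.0009636 / 2.52×10⁻⁸ = 38.24 kN.

P ≈ 38.2 kN (tensile in the copper)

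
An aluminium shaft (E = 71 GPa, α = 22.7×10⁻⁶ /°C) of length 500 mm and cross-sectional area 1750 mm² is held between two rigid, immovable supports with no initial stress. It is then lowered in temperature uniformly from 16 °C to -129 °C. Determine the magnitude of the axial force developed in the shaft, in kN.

The ends cannot move, so σ = EαΔT = 71×10³ × 22.7×10⁻⁶ × 145 = 233.7 MPa.
Then P = σA = 233.7 × 1750 mm² = 409 kN, tensile.

P ≈ 409 kN (tensile)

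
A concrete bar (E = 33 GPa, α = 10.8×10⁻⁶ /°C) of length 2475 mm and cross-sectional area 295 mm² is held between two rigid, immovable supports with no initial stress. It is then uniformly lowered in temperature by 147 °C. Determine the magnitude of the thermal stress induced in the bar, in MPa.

With length fixed, the mechanical strain must cancel the thermal strain αΔT = 10.8×10⁻⁶ × 147 = 1587.6×10⁻⁶.
Hence σ = E·αΔT = 33×10³ × 1587.6×10⁻⁶ = 52.39 MPa, tensile.

σ ≈ 52.4 MPa (tensile)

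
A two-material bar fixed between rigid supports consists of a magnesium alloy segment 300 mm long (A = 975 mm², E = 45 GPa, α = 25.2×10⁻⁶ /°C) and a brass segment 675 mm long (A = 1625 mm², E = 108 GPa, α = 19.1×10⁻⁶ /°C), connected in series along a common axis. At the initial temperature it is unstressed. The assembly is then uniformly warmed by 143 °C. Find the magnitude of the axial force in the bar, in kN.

With the walls removed the bar would change length by δ_free = Σ αᵢΔT Lᵢ = 25.2×10⁻⁶×143×300 + 19.1×10⁻⁶×143×675 = 2.925 mm.
The walls prevent any net length change, so an axial force P (same in every segment) develops. Compatibility: P · Σ Lᵢ/(AᵢEᵢ) = δ_free.
Σ Lᵢ/(AᵢEᵢ) = 300/(975×45×10³) + 675/(1625×108×10³) = 1.068×10⁻⁵ mm/N.
So P = 2.925 / 1.068×10⁻⁵ = 273.8 kN, compressive.

P ≈ 274 kN (compressive)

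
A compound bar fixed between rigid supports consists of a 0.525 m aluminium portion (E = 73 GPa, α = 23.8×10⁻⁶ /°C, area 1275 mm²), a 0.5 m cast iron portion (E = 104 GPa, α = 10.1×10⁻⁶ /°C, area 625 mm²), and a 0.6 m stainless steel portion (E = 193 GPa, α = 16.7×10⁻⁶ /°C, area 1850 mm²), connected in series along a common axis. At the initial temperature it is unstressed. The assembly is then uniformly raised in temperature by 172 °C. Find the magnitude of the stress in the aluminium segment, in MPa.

With the walls removed the bar would change length by δ_free = Σ αᵢΔT Lᵢ = 23.8×10⁻⁶×172×525 + 10.1×10⁻⁶×172×500 + 16.7×10⁻⁶×172×600 = 4.741 mm.
The walls prevent any net length change, so an axial force P (same in every segment) develops. Compatibility: P · Σ Lᵢ/(AᵢEᵢ) = δ_free.
The series flexibility is Σ Lᵢ/(AᵢEᵢ) = 525/(1275×73×10³) + 500/(625×104×10³) + 600/(1850×193×10³) = 1.501×10⁻⁵ mm/N.
Hence P = δ_free / Σ(L/AE) = 4.741/1.501×10⁻⁵ = 315.8 kN (compressive).
σ_{aluminium} = P / A = 315800 / 1275 = 247.7 MPa.

σ ≈ 248 MPa (compressive)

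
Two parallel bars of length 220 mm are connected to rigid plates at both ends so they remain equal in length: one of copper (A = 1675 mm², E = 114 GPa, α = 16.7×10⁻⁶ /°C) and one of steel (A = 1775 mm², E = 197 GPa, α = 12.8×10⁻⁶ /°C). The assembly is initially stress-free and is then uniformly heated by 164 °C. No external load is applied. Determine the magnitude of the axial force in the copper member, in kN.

P ≈ 79 kN (compressive in the copper)

Both members must finish at the same length. With the larger α, the copper tends to over-expand; the plates restrain it, putting the copper in compression and the steel in tension. With no external load the two internal forces are equal and opposite, magnitude P.
Compatibility of the two members (thermal + elastic change equal): (α₁ − α₂)ΔT = P·[1/(A₁E₁) + 1/(A₂E₂)].
|α₁ − α₂|·ΔT = 3.9×10⁻⁶ × 164 = 0.0006396.
1/(A₁E₁) + 1/(A₂E₂) = 1/(1675×114×10³) + 1/(1775×197×10³) = 8.097×10⁻⁹ N⁻¹.
So P = 0.0006396 / 8.097×10⁻⁹ = 78.99 kN.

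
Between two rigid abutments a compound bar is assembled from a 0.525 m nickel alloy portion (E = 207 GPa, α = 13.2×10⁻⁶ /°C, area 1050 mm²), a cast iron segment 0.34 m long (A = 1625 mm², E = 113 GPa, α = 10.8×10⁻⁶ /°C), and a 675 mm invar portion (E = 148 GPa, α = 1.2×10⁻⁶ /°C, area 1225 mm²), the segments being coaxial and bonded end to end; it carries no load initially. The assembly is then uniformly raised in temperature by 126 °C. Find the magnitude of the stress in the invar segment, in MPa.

With the walls removed the bar would change length by δ_free = Σ αᵢΔT Lᵢ = 13.2×10⁻⁶×126×525 + 10.8×10⁻⁶×126×340 + 1.2×10⁻⁶×126×675 = 1.438 mm.
The rigid supports impose zero overall length change; the single axial force P common to all segments must satisfy P Σ Lᵢ/(AᵢEᵢ) = δ_free.
The series flexibility is Σ Lᵢ/(AᵢEᵢ) = 525/(1050×207×10³) + 340/(1625×113×10³) + 675/(1225×148×10³) = 7.99×10⁻⁶ mm/N.
So P = 1.438 / 7.99×10⁻⁶ = 180 kN, compressive.
σ_{invar} = P / A = 180000 / 1225 = 146.9 MPa.

σ ≈ 147 MPa (compressive)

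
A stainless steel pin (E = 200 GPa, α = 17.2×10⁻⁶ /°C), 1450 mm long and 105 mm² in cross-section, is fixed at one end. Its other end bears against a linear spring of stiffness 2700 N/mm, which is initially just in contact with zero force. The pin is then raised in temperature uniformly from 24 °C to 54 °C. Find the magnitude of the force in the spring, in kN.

The unrestrained thermal change is αΔT L = 17.2×10⁻⁶ × 30 × 1450 = 0.7482 mm.
With a force P in the spring, the elastic change of the pin is PL/(AE) and that of the spring is P/k; compatibility requires their sum to equal δ_free.
P [ L/(AE) + 1/k ] = δ_free → P [ 1450/(105×200×10³) + 1/(2700) ] = 0.7482.
P = 0.7482 / 0.0004394 = 1703 N.

P ≈ 1.7 kN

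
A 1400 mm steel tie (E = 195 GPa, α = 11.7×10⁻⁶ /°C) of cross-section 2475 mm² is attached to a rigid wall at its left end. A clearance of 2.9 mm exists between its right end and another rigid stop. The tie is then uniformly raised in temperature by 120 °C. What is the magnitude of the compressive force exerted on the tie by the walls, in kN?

P ≈ 0 kN

If the wall were absent the tie would grow by αΔT L = 11.7×10⁻⁶ × 120 × 1400 = 1.966 mm.
Since δ_free = 1.97 mm is less than the 2.9 mm gap, the tie never touches the wall. No axial force develops.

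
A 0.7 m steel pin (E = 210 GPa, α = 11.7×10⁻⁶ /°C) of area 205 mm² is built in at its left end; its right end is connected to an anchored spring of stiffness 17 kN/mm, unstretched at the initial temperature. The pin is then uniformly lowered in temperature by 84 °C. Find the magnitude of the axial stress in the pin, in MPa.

The unrestrained thermal change is αΔT L = 11.7×10⁻⁶ × 84 × 700 = 0.688 mm.
With a force P in the spring, the elastic change of the pin is PL/(AE) and that of the spring is P/k; compatibility requires their sum to equal δ_free.
So P = δ_free / [L/(AE) + 1/k] = 0.688 / [ 700/(205×210×10³) + 1/(17×10³) ].
P = 0.688 / 7.508×10⁻⁵ = 9163 N.
σ = P/A = 9163/205 = 44.7 MPa.

σ ≈ 44.7 MPa (tensile)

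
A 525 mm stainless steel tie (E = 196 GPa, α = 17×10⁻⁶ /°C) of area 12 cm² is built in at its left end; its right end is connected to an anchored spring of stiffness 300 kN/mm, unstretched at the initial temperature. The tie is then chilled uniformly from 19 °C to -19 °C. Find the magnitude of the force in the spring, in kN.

P ≈ 60.9 kN

If the spring were absent the tie would shorten by αΔT L = 17×10⁻⁶ × 38 × 525 = 0.3392 mm.
Let P be the tensile force in the spring. The tie extends elastically by PL/(AE) and the spring stretches by P/k; together these equal δ_free.
P [ L/(AE) + 1/k ] = δ_free → P [ 525/(1200×196×10³) + 1/(300×10³) ] = 0.3392.
P = 0.3392 / 5.565×10⁻⁶ = 60940 N.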